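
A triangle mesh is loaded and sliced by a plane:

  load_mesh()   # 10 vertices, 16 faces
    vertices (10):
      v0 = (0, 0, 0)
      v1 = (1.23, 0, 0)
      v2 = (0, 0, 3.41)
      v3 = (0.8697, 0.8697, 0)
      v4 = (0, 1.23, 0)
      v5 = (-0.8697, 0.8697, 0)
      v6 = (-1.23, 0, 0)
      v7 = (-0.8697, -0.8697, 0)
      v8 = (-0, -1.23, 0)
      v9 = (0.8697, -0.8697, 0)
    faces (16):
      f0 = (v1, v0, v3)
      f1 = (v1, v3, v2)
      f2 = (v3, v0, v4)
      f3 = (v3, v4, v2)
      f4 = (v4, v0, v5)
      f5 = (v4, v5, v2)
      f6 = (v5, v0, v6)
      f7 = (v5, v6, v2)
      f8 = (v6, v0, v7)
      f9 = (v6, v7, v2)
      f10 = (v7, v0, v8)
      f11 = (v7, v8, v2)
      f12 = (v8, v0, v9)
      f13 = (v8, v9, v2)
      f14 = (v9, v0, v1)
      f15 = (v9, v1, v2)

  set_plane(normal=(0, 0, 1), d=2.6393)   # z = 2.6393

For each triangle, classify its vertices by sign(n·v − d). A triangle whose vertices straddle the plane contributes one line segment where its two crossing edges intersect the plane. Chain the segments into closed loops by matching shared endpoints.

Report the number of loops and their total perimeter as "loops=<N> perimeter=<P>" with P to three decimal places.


Straddling triangles (8 of 16):
  (v1,v3,v2) [--+] → (0.196562, 0.196562, 2.6393)–(0.277994, 0, 2.6393)  len=0.2128
  (v3,v4,v2) [--+] → (0, 0.277994, 2.6393)–(0.196562, 0.196562, 2.6393)  len=0.2128
  (v4,v5,v2) [--+] → (-0.196562, 0.196562, 2.6393)–(0, 0.277994, 2.6393)  len=0.2128
  (v5,v6,v2) [--+] → (-0.277994, 0, 2.6393)–(-0.196562, 0.196562, 2.6393)  len=0.2128
  (v6,v7,v2) [--+] → (-0.196562, -0.196562, 2.6393)–(-0.277994, 0, 2.6393)  len=0.2128
  (v7,v8,v2) [--+] → (0, -0.277994, 2.6393)–(-0.196562, -0.196562, 2.6393)  len=0.2128
  (v8,v9,v2) [--+] → (0.196562, -0.196562, 2.6393)–(0, -0.277994, 2.6393)  len=0.2128
  (v9,v1,v2) [--+] → (0.277994, 0, 2.6393)–(0.196562, -0.196562, 2.6393)  len=0.2128

Chained into 1 loop(s):
  loop 1: 8 segments, perimeter = 1.7021
Total perimeter = 1.702

loops=1 perimeter=1.702


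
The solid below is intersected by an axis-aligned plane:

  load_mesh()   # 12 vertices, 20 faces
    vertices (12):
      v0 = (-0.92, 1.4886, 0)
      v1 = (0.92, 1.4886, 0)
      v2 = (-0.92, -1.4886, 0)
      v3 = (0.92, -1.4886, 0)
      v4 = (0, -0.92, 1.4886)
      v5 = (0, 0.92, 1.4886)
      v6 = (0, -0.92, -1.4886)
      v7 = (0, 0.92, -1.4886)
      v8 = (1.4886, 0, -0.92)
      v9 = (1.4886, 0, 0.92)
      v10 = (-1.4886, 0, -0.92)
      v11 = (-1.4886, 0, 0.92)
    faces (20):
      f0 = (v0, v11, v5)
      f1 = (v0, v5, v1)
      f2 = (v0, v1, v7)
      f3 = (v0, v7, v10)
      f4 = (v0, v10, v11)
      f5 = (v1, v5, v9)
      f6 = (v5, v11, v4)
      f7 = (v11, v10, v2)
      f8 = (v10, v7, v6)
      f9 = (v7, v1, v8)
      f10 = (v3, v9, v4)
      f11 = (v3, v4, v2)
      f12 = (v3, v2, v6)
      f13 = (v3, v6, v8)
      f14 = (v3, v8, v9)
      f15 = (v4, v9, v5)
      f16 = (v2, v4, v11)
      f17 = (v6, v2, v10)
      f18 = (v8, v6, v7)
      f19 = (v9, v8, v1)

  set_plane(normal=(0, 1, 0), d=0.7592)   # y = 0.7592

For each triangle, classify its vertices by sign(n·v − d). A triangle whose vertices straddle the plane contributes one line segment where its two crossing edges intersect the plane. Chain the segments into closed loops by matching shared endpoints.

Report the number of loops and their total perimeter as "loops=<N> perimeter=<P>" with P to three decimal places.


loops=1 perimeter=8.226

Straddling triangles (10 of 20):
  (v0,v11,v5) [+-+] → (-1.19861, 0.7592, 0.450791)–(-0.260181, 0.7592, 1.38922)  len=1.3271
  (v0,v7,v10) [++-] → (-0.260181, 0.7592, -1.38922)–(-1.19861, 0.7592, -0.450791)  len=1.3271
  (v0,v10,v11) [+--] → (-1.19861, 0.7592, -0.450791)–(-1.19861, 0.7592, 0.450791)  len=0.9016
  (v1,v5,v9) [++-] → (0.260181, 0.7592, 1.38922)–(1.19861, 0.7592, 0.450791)  len=1.3271
  (v5,v11,v4) [+--] → (-0.260181, 0.7592, 1.38922)–(0, 0.7592, 1.4886)  len=0.2785
  (v10,v7,v6) [-+-] → (-0.260181, 0.7592, -1.38922)–(0, 0.7592, -1.4886)  len=0.2785
  (v7,v1,v8) [++-] → (1.19861, 0.7592, -0.450791)–(0.260181, 0.7592, -1.38922)  len=1.3271
  (v4,v9,v5) [--+] → (0.260181, 0.7592, 1.38922)–(0, 0.7592, 1.4886)  len=0.2785
  (v8,v6,v7) [--+] → (0, 0.7592, -1.4886)–(0.260181, 0.7592, -1.38922)  len=0.2785
  (v9,v8,v1) [--+] → (1.19861, 0.7592, -0.450791)–(1.19861, 0.7592, 0.450791)  len=0.9016

Chained into 1 loop(s):
  loop 1: 10 segments, perimeter = 8.2258
Total perimeter = 8.226


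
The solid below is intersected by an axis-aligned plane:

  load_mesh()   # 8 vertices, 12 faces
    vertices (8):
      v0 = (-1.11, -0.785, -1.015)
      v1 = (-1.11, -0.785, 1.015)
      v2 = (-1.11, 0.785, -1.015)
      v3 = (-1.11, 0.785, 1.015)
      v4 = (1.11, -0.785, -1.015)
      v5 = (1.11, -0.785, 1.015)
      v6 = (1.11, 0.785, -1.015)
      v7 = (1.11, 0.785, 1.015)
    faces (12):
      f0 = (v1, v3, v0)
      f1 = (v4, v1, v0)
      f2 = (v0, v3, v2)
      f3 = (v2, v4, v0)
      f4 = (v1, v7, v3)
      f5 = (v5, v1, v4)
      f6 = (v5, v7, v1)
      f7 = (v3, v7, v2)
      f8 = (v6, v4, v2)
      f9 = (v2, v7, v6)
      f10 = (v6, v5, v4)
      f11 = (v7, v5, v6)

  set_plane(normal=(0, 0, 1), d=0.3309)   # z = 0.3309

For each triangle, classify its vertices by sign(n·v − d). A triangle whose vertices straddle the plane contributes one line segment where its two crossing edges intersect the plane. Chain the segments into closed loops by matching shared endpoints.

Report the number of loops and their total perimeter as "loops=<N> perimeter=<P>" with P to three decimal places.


Straddling triangles (8 of 12):
  (v1,v3,v0) [++-] → (-1.11, 0.255918, 0.3309)–(-1.11, -0.785, 0.3309)  len=1.0409
  (v4,v1,v0) [-+-] → (-0.361871, -0.785, 0.3309)–(-1.11, -0.785, 0.3309)  len=0.7481
  (v0,v3,v2) [-+-] → (-1.11, 0.255918, 0.3309)–(-1.11, 0.785, 0.3309)  len=0.5291
  (v5,v1,v4) [++-] → (-0.361871, -0.785, 0.3309)–(1.11, -0.785, 0.3309)  len=1.4719
  (v3,v7,v2) [++-] → (0.361871, 0.785, 0.3309)–(-1.11, 0.785, 0.3309)  len=1.4719
  (v2,v7,v6) [-+-] → (0.361871, 0.785, 0.3309)–(1.11, 0.785, 0.3309)  len=0.7481
  (v6,v5,v4) [-+-] → (1.11, -0.255918, 0.3309)–(1.11, -0.785, 0.3309)  len=0.5291
  (v7,v5,v6) [++-] → (1.11, -0.255918, 0.3309)–(1.11, 0.785, 0.3309)  len=1.0409

Chained into 1 loop(s):
  loop 1: 8 segments, perimeter = 7.5800
Total perimeter = 7.580

loops=1 perimeter=7.580


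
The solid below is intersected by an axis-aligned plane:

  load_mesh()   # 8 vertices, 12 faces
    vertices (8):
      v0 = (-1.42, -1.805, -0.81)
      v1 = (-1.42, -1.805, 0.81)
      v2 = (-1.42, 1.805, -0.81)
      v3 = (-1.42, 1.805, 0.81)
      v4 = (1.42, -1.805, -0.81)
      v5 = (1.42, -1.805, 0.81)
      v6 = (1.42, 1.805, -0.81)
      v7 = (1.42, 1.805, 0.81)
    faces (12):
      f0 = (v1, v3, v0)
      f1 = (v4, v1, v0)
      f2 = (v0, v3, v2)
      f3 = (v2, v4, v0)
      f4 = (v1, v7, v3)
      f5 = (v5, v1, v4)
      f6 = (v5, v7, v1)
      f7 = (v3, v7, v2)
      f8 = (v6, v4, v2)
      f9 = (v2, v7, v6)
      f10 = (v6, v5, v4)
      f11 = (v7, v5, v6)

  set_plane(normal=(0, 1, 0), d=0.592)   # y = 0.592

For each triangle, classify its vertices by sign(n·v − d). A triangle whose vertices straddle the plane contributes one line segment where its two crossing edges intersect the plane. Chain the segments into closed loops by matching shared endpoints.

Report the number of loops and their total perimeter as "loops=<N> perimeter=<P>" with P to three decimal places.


Straddling triangles (8 of 12):
  (v1,v3,v0) [-+-] → (-1.42, 0.592, 0.81)–(-1.42, 0.592, 0.265662)  len=0.5443
  (v0,v3,v2) [-++] → (-1.42, 0.592, 0.265662)–(-1.42, 0.592, -0.81)  len=1.0757
  (v2,v4,v0) [+--] → (-0.465729, 0.592, -0.81)–(-1.42, 0.592, -0.81)  len=0.9543
  (v1,v7,v3) [-++] → (0.465729, 0.592, 0.81)–(-1.42, 0.592, 0.81)  len=1.8857
  (v5,v7,v1) [-+-] → (1.42, 0.592, 0.81)–(0.465729, 0.592, 0.81)  len=0.9543
  (v6,v4,v2) [+-+] → (1.42, 0.592, -0.81)–(-0.465729, 0.592, -0.81)  len=1.8857
  (v6,v5,v4) [+--] → (1.42, 0.592, -0.265662)–(1.42, 0.592, -0.81)  len=0.5443
  (v7,v5,v6) [+-+] → (1.42, 0.592, 0.81)–(1.42, 0.592, -0.265662)  len=1.0757

Chained into 1 loop(s):
  loop 1: 8 segments, perimeter = 8.9200
Total perimeter = 8.920

loops=1 perimeter=8.920


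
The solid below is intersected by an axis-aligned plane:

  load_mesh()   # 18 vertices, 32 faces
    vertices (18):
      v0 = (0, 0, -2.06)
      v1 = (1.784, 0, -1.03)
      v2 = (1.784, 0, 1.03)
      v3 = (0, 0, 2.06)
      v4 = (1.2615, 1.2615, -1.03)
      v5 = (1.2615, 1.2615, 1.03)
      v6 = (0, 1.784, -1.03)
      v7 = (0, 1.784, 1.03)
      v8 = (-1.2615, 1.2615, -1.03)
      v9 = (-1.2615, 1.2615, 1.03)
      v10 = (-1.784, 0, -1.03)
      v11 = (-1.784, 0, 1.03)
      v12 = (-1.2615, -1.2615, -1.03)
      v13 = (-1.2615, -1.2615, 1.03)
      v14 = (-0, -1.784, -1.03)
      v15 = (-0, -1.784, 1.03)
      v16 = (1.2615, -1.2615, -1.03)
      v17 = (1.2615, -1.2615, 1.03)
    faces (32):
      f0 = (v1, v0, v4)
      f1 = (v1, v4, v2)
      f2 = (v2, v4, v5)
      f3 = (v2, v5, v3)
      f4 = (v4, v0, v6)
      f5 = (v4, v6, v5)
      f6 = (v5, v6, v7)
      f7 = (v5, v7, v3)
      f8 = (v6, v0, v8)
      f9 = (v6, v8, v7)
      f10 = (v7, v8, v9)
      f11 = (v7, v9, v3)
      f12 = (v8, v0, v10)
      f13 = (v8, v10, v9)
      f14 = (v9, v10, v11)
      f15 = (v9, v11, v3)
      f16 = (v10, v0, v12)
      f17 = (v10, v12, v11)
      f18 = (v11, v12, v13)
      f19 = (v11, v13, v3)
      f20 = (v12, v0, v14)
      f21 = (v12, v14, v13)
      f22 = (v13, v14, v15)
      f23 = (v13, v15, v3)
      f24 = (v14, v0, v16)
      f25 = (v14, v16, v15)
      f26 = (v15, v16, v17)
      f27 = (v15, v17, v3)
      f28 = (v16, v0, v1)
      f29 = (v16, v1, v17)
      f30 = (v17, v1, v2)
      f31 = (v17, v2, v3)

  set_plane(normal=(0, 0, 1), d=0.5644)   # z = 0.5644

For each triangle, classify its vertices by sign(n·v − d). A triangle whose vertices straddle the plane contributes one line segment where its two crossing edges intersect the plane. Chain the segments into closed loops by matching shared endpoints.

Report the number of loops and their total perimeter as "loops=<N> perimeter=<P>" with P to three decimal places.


Straddling triangles (16 of 32):
  (v1,v4,v2) [--+] → (1.6659, 0.285123, 0.5644)–(1.784, 0, 0.5644)  len=0.3086
  (v2,v4,v5) [+-+] → (1.6659, 0.285123, 0.5644)–(1.2615, 1.2615, 0.5644)  len=1.0568
  (v4,v6,v5) [--+] → (0.976377, 1.3796, 0.5644)–(1.2615, 1.2615, 0.5644)  len=0.3086
  (v5,v6,v7) [+-+] → (0.976377, 1.3796, 0.5644)–(0, 1.784, 0.5644)  len=1.0568
  (v6,v8,v7) [--+] → (-0.285123, 1.6659, 0.5644)–(0, 1.784, 0.5644)  len=0.3086
  (v7,v8,v9) [+-+] → (-0.285123, 1.6659, 0.5644)–(-1.2615, 1.2615, 0.5644)  len=1.0568
  (v8,v10,v9) [--+] → (-1.3796, 0.976377, 0.5644)–(-1.2615, 1.2615, 0.5644)  len=0.3086
  (v9,v10,v11) [+-+] → (-1.3796, 0.976377, 0.5644)–(-1.784, 0, 0.5644)  len=1.0568
  (v10,v12,v11) [--+] → (-1.6659, -0.285123, 0.5644)–(-1.784, 0, 0.5644)  len=0.3086
  (v11,v12,v13) [+-+] → (-1.6659, -0.285123, 0.5644)–(-1.2615, -1.2615, 0.5644)  len=1.0568
  (v12,v14,v13) [--+] → (-0.976377, -1.3796, 0.5644)–(-1.2615, -1.2615, 0.5644)  len=0.3086
  (v13,v14,v15) [+-+] → (-0.976377, -1.3796, 0.5644)–(0, -1.784, 0.5644)  len=1.0568
  (v14,v16,v15) [--+] → (0.285123, -1.6659, 0.5644)–(0, -1.784, 0.5644)  len=0.3086
  (v15,v16,v17) [+-+] → (0.285123, -1.6659, 0.5644)–(1.2615, -1.2615, 0.5644)  len=1.0568
  (v16,v1,v17) [--+] → (1.3796, -0.976377, 0.5644)–(1.2615, -1.2615, 0.5644)  len=0.3086
  (v17,v1,v2) [+-+] → (1.3796, -0.976377, 0.5644)–(1.784, 0, 0.5644)  len=1.0568

Chained into 1 loop(s):
  loop 1: 16 segments, perimeter = 10.9234
Total perimeter = 10.923

loops=1 perimeter=10.923


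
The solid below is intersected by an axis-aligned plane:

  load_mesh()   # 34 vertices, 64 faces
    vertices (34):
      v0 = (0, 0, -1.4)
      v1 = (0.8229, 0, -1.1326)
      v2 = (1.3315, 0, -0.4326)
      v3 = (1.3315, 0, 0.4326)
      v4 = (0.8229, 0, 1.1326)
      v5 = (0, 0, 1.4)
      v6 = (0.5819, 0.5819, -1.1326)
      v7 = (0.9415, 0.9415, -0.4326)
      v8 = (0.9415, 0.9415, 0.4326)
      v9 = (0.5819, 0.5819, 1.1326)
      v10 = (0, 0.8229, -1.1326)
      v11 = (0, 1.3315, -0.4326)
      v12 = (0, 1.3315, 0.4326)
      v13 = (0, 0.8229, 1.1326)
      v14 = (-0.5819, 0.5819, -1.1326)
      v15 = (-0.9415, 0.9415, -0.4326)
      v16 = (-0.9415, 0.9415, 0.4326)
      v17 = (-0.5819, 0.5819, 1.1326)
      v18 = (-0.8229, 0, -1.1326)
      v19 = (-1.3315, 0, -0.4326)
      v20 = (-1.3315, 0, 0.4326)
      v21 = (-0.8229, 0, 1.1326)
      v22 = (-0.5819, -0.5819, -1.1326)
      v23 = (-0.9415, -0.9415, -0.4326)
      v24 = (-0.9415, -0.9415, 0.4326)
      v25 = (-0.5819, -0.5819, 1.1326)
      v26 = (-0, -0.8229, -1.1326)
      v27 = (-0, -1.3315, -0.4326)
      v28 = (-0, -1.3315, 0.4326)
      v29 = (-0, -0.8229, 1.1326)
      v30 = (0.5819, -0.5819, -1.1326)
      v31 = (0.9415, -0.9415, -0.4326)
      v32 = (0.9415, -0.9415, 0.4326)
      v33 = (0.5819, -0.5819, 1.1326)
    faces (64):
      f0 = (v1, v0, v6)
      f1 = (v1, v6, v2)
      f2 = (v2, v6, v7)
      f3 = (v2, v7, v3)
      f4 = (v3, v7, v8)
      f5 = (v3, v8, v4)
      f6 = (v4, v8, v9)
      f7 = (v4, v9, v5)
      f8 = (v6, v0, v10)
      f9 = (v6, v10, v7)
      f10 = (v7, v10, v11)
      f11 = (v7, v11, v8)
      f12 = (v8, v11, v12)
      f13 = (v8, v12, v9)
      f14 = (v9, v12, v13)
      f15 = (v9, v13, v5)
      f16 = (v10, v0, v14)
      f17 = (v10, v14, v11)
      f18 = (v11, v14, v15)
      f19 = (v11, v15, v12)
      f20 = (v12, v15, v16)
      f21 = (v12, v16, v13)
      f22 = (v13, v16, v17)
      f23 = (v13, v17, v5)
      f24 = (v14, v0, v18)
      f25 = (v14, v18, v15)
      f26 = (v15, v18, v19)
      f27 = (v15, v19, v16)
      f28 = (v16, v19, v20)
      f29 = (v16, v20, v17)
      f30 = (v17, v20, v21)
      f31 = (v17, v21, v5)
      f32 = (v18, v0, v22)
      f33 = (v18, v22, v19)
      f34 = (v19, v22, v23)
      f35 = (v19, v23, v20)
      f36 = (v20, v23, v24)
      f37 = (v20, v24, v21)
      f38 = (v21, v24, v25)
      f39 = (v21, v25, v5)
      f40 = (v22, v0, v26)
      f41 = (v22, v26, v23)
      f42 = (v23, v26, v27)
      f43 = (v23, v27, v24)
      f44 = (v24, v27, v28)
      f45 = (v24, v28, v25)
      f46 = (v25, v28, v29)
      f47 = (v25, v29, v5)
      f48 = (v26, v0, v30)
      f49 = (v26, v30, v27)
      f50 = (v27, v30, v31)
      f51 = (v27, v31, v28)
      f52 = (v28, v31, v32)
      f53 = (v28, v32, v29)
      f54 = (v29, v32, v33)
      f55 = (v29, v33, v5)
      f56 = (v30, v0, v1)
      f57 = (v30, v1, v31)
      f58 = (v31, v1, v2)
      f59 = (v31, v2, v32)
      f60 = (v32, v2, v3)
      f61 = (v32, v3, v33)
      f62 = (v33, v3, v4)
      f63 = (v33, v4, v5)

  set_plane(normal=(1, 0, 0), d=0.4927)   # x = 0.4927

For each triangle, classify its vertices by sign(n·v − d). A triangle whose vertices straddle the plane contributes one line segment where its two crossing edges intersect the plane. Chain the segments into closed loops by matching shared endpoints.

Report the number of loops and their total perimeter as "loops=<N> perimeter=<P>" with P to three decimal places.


loops=1 perimeter=7.710

Straddling triangles (20 of 64):
  (v1,v0,v6) [+-+] → (0.4927, 0, -1.2399)–(0.4927, 0.4927, -1.17359)  len=0.4971
  (v4,v9,v5) [++-] → (0.4927, 0.4927, 1.17359)–(0.4927, 0, 1.2399)  len=0.4971
  (v6,v0,v10) [+--] → (0.4927, 0.4927, -1.17359)–(0.4927, 0.618843, -1.1326)  len=0.1326
  (v6,v10,v7) [+-+] → (0.4927, 0.618843, -1.1326)–(0.4927, 0.884965, -0.76628)  len=0.4528
  (v7,v10,v11) [+--] → (0.4927, 0.884965, -0.76628)–(0.4927, 1.12741, -0.4326)  len=0.4125
  (v7,v11,v8) [+-+] → (0.4927, 1.12741, -0.4326)–(0.4927, 1.12741, 0.0201712)  len=0.4528
  (v8,v11,v12) [+--] → (0.4927, 1.12741, 0.0201712)–(0.4927, 1.12741, 0.4326)  len=0.4124
  (v8,v12,v9) [+-+] → (0.4927, 1.12741, 0.4326)–(0.4927, 0.696807, 1.0253)  len=0.7326
  (v9,v12,v13) [+--] → (0.4927, 0.696807, 1.0253)–(0.4927, 0.618843, 1.1326)  len=0.1326
  (v9,v13,v5) [+--] → (0.4927, 0.618843, 1.1326)–(0.4927, 0.4927, 1.17359)  len=0.1326
  (v26,v0,v30) [--+] → (0.4927, -0.4927, -1.17359)–(0.4927, -0.618843, -1.1326)  len=0.1326
  (v26,v30,v27) [-+-] → (0.4927, -0.618843, -1.1326)–(0.4927, -0.696807, -1.0253)  len=0.1326
  (v27,v30,v31) [-++] → (0.4927, -0.696807, -1.0253)–(0.4927, -1.12741, -0.4326)  len=0.7326
  (v27,v31,v28) [-+-] → (0.4927, -1.12741, -0.4326)–(0.4927, -1.12741, -0.0201712)  len=0.4124
  (v28,v31,v32) [-++] → (0.4927, -1.12741, -0.0201712)–(0.4927, -1.12741, 0.4326)  len=0.4528
  (v28,v32,v29) [-+-] → (0.4927, -1.12741, 0.4326)–(0.4927, -0.884965, 0.76628)  len=0.4125
  (v29,v32,v33) [-++] → (0.4927, -0.884965, 0.76628)–(0.4927, -0.618843, 1.1326)  len=0.4528
  (v29,v33,v5) [-+-] → (0.4927, -0.618843, 1.1326)–(0.4927, -0.4927, 1.17359)  len=0.1326
  (v30,v0,v1) [+-+] → (0.4927, -0.4927, -1.17359)–(0.4927, 0, -1.2399)  len=0.4971
  (v33,v4,v5) [++-] → (0.4927, 0, 1.2399)–(0.4927, -0.4927, 1.17359)  len=0.4971

Chained into 1 loop(s):
  loop 1: 20 segments, perimeter = 7.7105
Total perimeter = 7.710


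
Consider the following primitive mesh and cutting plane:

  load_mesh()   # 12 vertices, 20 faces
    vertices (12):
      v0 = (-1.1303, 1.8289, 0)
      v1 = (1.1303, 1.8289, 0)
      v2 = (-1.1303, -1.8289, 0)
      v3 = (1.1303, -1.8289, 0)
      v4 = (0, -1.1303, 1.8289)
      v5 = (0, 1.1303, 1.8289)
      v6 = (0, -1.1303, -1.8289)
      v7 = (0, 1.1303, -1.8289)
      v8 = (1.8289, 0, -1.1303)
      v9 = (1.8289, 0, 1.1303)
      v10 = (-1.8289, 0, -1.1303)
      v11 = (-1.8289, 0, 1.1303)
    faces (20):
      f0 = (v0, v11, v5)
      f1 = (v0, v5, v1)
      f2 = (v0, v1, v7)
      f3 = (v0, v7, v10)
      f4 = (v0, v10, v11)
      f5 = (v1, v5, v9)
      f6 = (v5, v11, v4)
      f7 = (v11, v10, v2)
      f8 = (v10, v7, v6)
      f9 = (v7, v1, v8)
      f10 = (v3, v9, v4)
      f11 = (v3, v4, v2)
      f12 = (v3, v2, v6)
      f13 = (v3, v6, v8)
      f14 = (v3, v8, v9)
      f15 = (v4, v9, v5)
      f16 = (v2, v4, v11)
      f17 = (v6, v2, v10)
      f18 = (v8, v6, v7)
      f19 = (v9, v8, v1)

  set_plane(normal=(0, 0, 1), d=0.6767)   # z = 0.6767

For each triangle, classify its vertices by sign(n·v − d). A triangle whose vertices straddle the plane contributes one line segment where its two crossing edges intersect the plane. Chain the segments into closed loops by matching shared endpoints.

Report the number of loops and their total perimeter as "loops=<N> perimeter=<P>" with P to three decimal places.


loops=1 perimeter=10.723

Straddling triangles (10 of 20):
  (v0,v11,v5) [-++] → (-1.54855, 0.733955, 0.6767)–(-0.712085, 1.57042, 0.6767)  len=1.1829
  (v0,v5,v1) [-+-] → (-0.712085, 1.57042, 0.6767)–(0.712085, 1.57042, 0.6767)  len=1.4242
  (v0,v10,v11) [--+] → (-1.8289, 0, 0.6767)–(-1.54855, 0.733955, 0.6767)  len=0.7857
  (v1,v5,v9) [-++] → (0.712085, 1.57042, 0.6767)–(1.54855, 0.733955, 0.6767)  len=1.1829
  (v11,v10,v2) [+--] → (-1.8289, 0, 0.6767)–(-1.54855, -0.733955, 0.6767)  len=0.7857
  (v3,v9,v4) [-++] → (1.54855, -0.733955, 0.6767)–(0.712085, -1.57042, 0.6767)  len=1.1829
  (v3,v4,v2) [-+-] → (0.712085, -1.57042, 0.6767)–(-0.712085, -1.57042, 0.6767)  len=1.4242
  (v3,v8,v9) [--+] → (1.8289, 0, 0.6767)–(1.54855, -0.733955, 0.6767)  len=0.7857
  (v2,v4,v11) [-++] → (-0.712085, -1.57042, 0.6767)–(-1.54855, -0.733955, 0.6767)  len=1.1829
  (v9,v8,v1) [+--] → (1.8289, 0, 0.6767)–(1.54855, 0.733955, 0.6767)  len=0.7857

Chained into 1 loop(s):
  loop 1: 10 segments, perimeter = 10.7228
Total perimeter = 10.723


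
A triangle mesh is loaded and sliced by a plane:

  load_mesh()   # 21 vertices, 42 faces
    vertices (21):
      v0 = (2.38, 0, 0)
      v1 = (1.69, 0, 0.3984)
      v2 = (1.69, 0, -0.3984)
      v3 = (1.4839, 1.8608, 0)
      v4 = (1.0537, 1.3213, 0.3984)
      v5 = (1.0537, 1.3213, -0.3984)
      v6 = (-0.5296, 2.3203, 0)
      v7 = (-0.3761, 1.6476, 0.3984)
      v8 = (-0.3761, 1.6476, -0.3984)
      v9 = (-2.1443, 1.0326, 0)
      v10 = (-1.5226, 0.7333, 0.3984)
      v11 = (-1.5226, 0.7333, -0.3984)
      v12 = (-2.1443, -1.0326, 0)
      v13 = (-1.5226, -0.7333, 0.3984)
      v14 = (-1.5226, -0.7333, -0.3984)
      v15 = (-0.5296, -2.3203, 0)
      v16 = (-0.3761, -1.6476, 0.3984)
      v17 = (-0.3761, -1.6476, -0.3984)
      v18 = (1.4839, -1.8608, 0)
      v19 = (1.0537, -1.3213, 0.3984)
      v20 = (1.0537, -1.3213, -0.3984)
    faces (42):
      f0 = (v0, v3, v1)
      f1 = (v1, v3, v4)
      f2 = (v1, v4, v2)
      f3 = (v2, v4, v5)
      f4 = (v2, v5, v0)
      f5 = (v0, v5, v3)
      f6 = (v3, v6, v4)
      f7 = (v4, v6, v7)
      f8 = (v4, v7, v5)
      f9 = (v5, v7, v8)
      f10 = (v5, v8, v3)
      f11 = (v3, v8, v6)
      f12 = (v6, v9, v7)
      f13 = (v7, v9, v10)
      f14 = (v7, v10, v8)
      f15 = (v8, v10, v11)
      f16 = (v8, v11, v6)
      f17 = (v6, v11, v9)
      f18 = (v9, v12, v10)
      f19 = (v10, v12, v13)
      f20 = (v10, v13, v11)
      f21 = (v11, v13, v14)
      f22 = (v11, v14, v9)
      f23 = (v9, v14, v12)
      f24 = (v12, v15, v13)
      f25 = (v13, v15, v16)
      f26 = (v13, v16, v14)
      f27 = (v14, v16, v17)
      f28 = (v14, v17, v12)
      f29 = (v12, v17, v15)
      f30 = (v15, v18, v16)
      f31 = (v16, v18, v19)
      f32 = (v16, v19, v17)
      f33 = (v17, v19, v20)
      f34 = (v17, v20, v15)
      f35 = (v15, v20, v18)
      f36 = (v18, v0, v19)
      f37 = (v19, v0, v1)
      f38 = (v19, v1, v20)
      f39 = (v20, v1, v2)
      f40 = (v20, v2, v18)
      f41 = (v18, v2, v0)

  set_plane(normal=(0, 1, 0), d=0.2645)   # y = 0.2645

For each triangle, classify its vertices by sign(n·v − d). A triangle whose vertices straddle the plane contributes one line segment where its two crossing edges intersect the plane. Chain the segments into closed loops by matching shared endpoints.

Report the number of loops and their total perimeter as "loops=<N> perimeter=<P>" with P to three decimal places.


loops=2 perimeter=4.664

Straddling triangles (12 of 42):
  (v0,v3,v1) [-+-] → (2.25263, 0.2645, 0)–(1.6607, 0.2645, 0.34177)  len=0.6835
  (v1,v3,v4) [-++] → (1.6607, 0.2645, 0.34177)–(1.56262, 0.2645, 0.3984)  len=0.1133
  (v1,v4,v2) [-+-] → (1.56262, 0.2645, 0.3984)–(1.56262, 0.2645, -0.238895)  len=0.6373
  (v2,v4,v5) [-++] → (1.56262, 0.2645, -0.238895)–(1.56262, 0.2645, -0.3984)  len=0.1595
  (v2,v5,v0) [-+-] → (1.56262, 0.2645, -0.3984)–(2.1145, 0.2645, -0.0797524)  len=0.6373
  (v0,v5,v3) [-++] → (2.1145, 0.2645, -0.0797524)–(2.25263, 0.2645, 0)  len=0.1595
  (v9,v12,v10) [+-+] → (-2.1443, 0.2645, 0)–(-1.68764, 0.2645, 0.292635)  len=0.5424
  (v10,v12,v13) [+--] → (-1.68764, 0.2645, 0.292635)–(-1.5226, 0.2645, 0.3984)  len=0.1960
  (v10,v13,v11) [+-+] → (-1.5226, 0.2645, 0.3984)–(-1.5226, 0.2645, -0.143702)  len=0.5421
  (v11,v13,v14) [+--] → (-1.5226, 0.2645, -0.143702)–(-1.5226, 0.2645, -0.3984)  len=0.2547
  (v11,v14,v9) [+-+] → (-1.5226, 0.2645, -0.3984)–(-1.87388, 0.2645, -0.173289)  len=0.4172
  (v9,v14,v12) [+--] → (-1.87388, 0.2645, -0.173289)–(-2.1443, 0.2645, 0)  len=0.3212

Chained into 2 loop(s):
  loop 1: 6 segments, perimeter = 2.3903
  loop 2: 6 segments, perimeter = 2.2736
Total perimeter = 4.664


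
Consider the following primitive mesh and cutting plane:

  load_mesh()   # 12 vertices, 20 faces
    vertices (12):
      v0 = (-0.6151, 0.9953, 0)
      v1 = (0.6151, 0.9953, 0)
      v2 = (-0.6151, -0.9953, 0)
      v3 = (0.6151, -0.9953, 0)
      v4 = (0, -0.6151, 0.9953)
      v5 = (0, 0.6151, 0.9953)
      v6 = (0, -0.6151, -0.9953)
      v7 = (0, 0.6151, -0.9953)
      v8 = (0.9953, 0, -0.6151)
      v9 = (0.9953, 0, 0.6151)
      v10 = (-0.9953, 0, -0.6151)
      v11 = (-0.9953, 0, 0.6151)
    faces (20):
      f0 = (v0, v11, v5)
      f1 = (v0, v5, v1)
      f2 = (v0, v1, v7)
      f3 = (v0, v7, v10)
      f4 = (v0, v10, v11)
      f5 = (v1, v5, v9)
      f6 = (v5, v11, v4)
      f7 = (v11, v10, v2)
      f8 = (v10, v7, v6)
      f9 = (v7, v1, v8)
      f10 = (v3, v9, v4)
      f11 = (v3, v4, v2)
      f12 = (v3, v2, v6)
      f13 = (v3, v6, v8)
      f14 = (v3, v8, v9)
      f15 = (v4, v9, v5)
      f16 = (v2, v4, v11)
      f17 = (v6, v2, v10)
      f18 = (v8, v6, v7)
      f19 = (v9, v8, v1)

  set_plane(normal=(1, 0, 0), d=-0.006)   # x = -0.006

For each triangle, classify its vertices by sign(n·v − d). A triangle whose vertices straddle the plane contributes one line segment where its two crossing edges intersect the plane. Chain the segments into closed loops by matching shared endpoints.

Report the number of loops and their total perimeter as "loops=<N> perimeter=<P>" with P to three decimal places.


loops=1 perimeter=6.708

Straddling triangles (10 of 20):
  (v0,v11,v5) [--+] → (-0.006, 0.611392, 0.993008)–(-0.006, 0.618809, 0.985591)  len=0.0105
  (v0,v5,v1) [-++] → (-0.006, 0.618809, 0.985591)–(-0.006, 0.9953, 0)  len=1.0551
  (v0,v1,v7) [-++] → (-0.006, 0.9953, 0)–(-0.006, 0.618809, -0.985591)  len=1.0551
  (v0,v7,v10) [-+-] → (-0.006, 0.618809, -0.985591)–(-0.006, 0.611392, -0.993008)  len=0.0105
  (v5,v11,v4) [+-+] → (-0.006, 0.611392, 0.993008)–(-0.006, -0.611392, 0.993008)  len=1.2228
  (v10,v7,v6) [-++] → (-0.006, 0.611392, -0.993008)–(-0.006, -0.611392, -0.993008)  len=1.2228
  (v3,v4,v2) [++-] → (-0.006, -0.618809, 0.985591)–(-0.006, -0.9953, 0)  len=1.0551
  (v3,v2,v6) [+-+] → (-0.006, -0.9953, 0)–(-0.006, -0.618809, -0.985591)  len=1.0551
  (v2,v4,v11) [-+-] → (-0.006, -0.618809, 0.985591)–(-0.006, -0.611392, 0.993008)  len=0.0105
  (v6,v2,v10) [+--] → (-0.006, -0.618809, -0.985591)–(-0.006, -0.611392, -0.993008)  len=0.0105

Chained into 1 loop(s):
  loop 1: 10 segments, perimeter = 6.7077
Total perimeter = 6.708


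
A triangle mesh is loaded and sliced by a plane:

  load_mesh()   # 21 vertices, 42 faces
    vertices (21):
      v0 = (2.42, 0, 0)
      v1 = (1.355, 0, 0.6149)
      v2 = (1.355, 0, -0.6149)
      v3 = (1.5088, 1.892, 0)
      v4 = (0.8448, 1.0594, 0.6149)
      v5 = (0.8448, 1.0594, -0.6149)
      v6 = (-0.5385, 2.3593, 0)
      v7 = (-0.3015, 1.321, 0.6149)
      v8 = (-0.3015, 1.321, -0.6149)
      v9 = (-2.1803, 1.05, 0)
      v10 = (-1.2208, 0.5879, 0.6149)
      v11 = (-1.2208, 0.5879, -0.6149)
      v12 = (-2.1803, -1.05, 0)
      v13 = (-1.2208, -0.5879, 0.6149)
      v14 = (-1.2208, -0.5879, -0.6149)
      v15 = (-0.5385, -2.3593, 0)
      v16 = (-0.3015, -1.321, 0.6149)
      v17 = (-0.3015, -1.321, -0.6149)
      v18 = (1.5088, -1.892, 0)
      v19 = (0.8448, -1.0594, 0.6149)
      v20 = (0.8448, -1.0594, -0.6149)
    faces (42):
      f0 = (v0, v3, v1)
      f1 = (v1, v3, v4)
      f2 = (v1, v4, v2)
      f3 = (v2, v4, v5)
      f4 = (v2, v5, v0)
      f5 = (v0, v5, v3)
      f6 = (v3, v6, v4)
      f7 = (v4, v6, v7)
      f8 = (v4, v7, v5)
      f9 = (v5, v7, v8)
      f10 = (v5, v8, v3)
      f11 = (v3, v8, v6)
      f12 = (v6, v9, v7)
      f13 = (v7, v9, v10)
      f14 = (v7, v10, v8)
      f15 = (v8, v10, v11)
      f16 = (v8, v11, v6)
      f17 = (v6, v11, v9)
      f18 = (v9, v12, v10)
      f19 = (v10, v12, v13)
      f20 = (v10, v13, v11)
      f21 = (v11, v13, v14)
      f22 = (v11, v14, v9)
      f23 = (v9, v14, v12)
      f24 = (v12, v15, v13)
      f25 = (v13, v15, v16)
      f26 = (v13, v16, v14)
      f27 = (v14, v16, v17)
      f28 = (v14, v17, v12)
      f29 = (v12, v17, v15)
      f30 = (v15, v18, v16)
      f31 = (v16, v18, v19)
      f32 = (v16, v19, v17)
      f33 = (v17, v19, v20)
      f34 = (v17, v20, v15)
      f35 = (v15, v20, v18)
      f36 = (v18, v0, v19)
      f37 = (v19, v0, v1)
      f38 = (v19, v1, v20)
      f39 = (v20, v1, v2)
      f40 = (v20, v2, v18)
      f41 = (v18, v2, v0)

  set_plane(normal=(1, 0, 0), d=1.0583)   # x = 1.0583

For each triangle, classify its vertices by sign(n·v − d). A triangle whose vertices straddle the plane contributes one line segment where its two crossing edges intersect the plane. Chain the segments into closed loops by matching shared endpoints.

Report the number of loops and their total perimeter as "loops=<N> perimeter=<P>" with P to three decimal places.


Straddling triangles (16 of 42):
  (v1,v3,v4) [++-] → (1.0583, 1.32711, 0.417187)–(1.0583, 0.61608, 0.6149)  len=0.7380
  (v1,v4,v2) [+-+] → (1.0583, 0.61608, 0.6149)–(1.0583, 0.61608, 0.100274)  len=0.5146
  (v2,v4,v5) [+--] → (1.0583, 0.61608, 0.100274)–(1.0583, 0.61608, -0.6149)  len=0.7152
  (v2,v5,v0) [+-+] → (1.0583, 0.61608, -0.6149)–(1.0583, 0.915811, -0.531557)  len=0.3111
  (v0,v5,v3) [+-+] → (1.0583, 0.915811, -0.531557)–(1.0583, 1.32711, -0.417187)  len=0.4269
  (v3,v6,v4) [+--] → (1.0583, 1.99483, 0)–(1.0583, 1.32711, 0.417187)  len=0.7873
  (v5,v8,v3) [--+] → (1.0583, 1.7499, -0.15302)–(1.0583, 1.32711, -0.417187)  len=0.4985
  (v3,v8,v6) [+--] → (1.0583, 1.7499, -0.15302)–(1.0583, 1.99483, 0)  len=0.2888
  (v15,v18,v16) [-+-] → (1.0583, -1.99483, 0)–(1.0583, -1.7499, 0.15302)  len=0.2888
  (v16,v18,v19) [-+-] → (1.0583, -1.7499, 0.15302)–(1.0583, -1.32711, 0.417187)  len=0.4985
  (v15,v20,v18) [--+] → (1.0583, -1.32711, -0.417187)–(1.0583, -1.99483, 0)  len=0.7873
  (v18,v0,v19) [++-] → (1.0583, -0.915811, 0.531557)–(1.0583, -1.32711, 0.417187)  len=0.4269
  (v19,v0,v1) [-++] → (1.0583, -0.915811, 0.531557)–(1.0583, -0.61608, 0.6149)  len=0.3111
  (v19,v1,v20) [-+-] → (1.0583, -0.61608, 0.6149)–(1.0583, -0.61608, -0.100274)  len=0.7152
  (v20,v1,v2) [-++] → (1.0583, -0.61608, -0.100274)–(1.0583, -0.61608, -0.6149)  len=0.5146
  (v20,v2,v18) [-++] → (1.0583, -0.61608, -0.6149)–(1.0583, -1.32711, -0.417187)  len=0.7380

Chained into 2 loop(s):
  loop 1: 8 segments, perimeter = 4.2805
  loop 2: 8 segments, perimeter = 4.2805
Total perimeter = 8.561

loops=2 perimeter=8.561


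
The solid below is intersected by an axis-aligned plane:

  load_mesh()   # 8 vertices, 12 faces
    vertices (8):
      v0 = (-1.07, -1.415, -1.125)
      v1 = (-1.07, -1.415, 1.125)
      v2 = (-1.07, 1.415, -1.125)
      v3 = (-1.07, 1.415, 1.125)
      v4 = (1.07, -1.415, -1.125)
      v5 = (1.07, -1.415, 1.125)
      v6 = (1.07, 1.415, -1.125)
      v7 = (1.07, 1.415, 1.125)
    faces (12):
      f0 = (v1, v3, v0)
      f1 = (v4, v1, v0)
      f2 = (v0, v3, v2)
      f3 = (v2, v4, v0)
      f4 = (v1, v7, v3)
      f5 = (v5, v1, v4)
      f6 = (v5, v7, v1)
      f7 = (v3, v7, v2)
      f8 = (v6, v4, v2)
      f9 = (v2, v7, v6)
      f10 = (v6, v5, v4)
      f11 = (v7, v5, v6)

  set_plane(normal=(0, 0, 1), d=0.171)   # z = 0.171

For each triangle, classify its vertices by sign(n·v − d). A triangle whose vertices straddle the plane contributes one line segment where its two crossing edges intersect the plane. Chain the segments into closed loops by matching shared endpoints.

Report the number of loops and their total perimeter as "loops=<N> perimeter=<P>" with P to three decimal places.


Straddling triangles (8 of 12):
  (v1,v3,v0) [++-] → (-1.07, 0.21508, 0.171)–(-1.07, -1.415, 0.171)  len=1.6301
  (v4,v1,v0) [-+-] → (-0.16264, -1.415, 0.171)–(-1.07, -1.415, 0.171)  len=0.9074
  (v0,v3,v2) [-+-] → (-1.07, 0.21508, 0.171)–(-1.07, 1.415, 0.171)  len=1.1999
  (v5,v1,v4) [++-] → (-0.16264, -1.415, 0.171)–(1.07, -1.415, 0.171)  len=1.2326
  (v3,v7,v2) [++-] → (0.16264, 1.415, 0.171)–(-1.07, 1.415, 0.171)  len=1.2326
  (v2,v7,v6) [-+-] → (0.16264, 1.415, 0.171)–(1.07, 1.415, 0.171)  len=0.9074
  (v6,v5,v4) [-+-] → (1.07, -0.21508, 0.171)–(1.07, -1.415, 0.171)  len=1.1999
  (v7,v5,v6) [++-] → (1.07, -0.21508, 0.171)–(1.07, 1.415, 0.171)  len=1.6301

Chained into 1 loop(s):
  loop 1: 8 segments, perimeter = 9.9400
Total perimeter = 9.940

loops=1 perimeter=9.940


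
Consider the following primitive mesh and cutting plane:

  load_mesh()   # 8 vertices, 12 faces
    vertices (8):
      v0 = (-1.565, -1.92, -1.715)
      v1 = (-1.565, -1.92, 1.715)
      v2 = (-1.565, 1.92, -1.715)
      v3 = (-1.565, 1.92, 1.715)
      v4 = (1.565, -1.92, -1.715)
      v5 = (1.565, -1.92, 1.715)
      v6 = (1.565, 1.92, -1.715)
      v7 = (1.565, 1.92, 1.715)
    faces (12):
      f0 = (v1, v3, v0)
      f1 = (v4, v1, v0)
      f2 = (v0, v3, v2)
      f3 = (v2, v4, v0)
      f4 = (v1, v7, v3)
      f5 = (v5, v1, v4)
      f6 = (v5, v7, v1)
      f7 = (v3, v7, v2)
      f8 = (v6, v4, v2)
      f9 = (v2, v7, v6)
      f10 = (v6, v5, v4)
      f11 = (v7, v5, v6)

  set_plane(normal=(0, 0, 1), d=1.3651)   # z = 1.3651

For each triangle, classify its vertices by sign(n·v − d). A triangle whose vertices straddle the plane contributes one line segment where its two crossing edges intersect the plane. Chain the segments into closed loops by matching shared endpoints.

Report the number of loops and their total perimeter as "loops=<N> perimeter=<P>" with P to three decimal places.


loops=1 perimeter=13.940

Straddling triangles (8 of 12):
  (v1,v3,v0) [++-] → (-1.565, 1.52828, 1.3651)–(-1.565, -1.92, 1.3651)  len=3.4483
  (v4,v1,v0) [-+-] → (-1.2457, -1.92, 1.3651)–(-1.565, -1.92, 1.3651)  len=0.3193
  (v0,v3,v2) [-+-] → (-1.565, 1.52828, 1.3651)–(-1.565, 1.92, 1.3651)  len=0.3917
  (v5,v1,v4) [++-] → (-1.2457, -1.92, 1.3651)–(1.565, -1.92, 1.3651)  len=2.8107
  (v3,v7,v2) [++-] → (1.2457, 1.92, 1.3651)–(-1.565, 1.92, 1.3651)  len=2.8107
  (v2,v7,v6) [-+-] → (1.2457, 1.92, 1.3651)–(1.565, 1.92, 1.3651)  len=0.3193
  (v6,v5,v4) [-+-] → (1.565, -1.52828, 1.3651)–(1.565, -1.92, 1.3651)  len=0.3917
  (v7,v5,v6) [++-] → (1.565, -1.52828, 1.3651)–(1.565, 1.92, 1.3651)  len=3.4483

Chained into 1 loop(s):
  loop 1: 8 segments, perimeter = 13.9400
Total perimeter = 13.940


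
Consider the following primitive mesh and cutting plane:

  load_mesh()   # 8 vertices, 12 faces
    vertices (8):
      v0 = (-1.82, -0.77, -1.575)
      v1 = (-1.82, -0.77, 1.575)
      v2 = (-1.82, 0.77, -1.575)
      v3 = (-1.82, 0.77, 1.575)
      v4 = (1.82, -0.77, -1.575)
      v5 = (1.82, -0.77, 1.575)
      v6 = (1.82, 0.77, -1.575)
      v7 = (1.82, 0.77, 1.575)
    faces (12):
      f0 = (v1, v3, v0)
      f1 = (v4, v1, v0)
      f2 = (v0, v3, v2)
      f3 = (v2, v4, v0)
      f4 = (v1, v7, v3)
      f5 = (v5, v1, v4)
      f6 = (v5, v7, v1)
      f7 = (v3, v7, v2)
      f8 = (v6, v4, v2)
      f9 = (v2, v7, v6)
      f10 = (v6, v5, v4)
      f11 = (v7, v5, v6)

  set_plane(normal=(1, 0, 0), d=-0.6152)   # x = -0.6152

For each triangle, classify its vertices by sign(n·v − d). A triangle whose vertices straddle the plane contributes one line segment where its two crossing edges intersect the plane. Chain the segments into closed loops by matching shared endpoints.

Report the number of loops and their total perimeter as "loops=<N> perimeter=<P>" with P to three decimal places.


loops=1 perimeter=9.380

Straddling triangles (8 of 12):
  (v4,v1,v0) [+--] → (-0.6152, -0.77, 0.532385)–(-0.6152, -0.77, -1.575)  len=2.1074
  (v2,v4,v0) [-+-] → (-0.6152, 0.260277, -1.575)–(-0.6152, -0.77, -1.575)  len=1.0303
  (v1,v7,v3) [-+-] → (-0.6152, -0.260277, 1.575)–(-0.6152, 0.77, 1.575)  len=1.0303
  (v5,v1,v4) [+-+] → (-0.6152, -0.77, 1.575)–(-0.6152, -0.77, 0.532385)  len=1.0426
  (v5,v7,v1) [++-] → (-0.6152, -0.260277, 1.575)–(-0.6152, -0.77, 1.575)  len=0.5097
  (v3,v7,v2) [-+-] → (-0.6152, 0.77, 1.575)–(-0.6152, 0.77, -0.532385)  len=2.1074
  (v6,v4,v2) [++-] → (-0.6152, 0.260277, -1.575)–(-0.6152, 0.77, -1.575)  len=0.5097
  (v2,v7,v6) [-++] → (-0.6152, 0.77, -0.532385)–(-0.6152, 0.77, -1.575)  len=1.0426

Chained into 1 loop(s):
  loop 1: 8 segments, perimeter = 9.3800
Total perimeter = 9.380


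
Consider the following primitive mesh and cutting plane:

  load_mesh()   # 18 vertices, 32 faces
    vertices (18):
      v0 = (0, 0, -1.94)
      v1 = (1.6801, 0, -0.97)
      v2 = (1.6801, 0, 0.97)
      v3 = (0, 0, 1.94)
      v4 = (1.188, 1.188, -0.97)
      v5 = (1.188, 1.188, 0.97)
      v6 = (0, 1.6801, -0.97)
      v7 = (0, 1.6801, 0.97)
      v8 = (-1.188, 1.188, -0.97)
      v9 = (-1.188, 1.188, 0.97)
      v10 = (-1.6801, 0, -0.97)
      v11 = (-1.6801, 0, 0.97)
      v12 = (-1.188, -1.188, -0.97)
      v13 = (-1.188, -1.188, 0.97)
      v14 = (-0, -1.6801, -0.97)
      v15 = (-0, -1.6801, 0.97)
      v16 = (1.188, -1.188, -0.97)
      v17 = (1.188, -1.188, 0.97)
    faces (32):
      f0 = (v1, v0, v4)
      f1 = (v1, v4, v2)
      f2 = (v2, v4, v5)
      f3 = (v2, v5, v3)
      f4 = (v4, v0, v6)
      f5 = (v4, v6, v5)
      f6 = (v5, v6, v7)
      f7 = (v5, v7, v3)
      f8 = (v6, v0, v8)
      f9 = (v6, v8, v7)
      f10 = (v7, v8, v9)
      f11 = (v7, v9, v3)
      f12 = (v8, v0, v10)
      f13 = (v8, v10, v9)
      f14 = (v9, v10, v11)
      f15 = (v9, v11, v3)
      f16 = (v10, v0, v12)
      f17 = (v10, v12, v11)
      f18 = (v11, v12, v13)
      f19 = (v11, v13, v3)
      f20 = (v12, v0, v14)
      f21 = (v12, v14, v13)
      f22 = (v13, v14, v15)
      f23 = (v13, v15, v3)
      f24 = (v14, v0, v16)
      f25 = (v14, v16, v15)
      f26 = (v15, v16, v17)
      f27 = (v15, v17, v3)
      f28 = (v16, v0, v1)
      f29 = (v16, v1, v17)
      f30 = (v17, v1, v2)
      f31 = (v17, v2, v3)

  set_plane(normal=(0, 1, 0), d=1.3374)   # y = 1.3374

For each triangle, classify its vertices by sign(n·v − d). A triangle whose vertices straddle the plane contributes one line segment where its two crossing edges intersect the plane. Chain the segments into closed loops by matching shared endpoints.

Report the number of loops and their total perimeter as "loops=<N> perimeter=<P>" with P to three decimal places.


Straddling triangles (8 of 32):
  (v4,v0,v6) [--+] → (0, 1.3374, -1.16786)–(0.827327, 1.3374, -0.97)  len=0.8507
  (v4,v6,v5) [-+-] → (0.827327, 1.3374, -0.97)–(0.827327, 1.3374, 0.381022)  len=1.3510
  (v5,v6,v7) [-++] → (0.827327, 1.3374, 0.381022)–(0.827327, 1.3374, 0.97)  len=0.5890
  (v5,v7,v3) [-+-] → (0.827327, 1.3374, 0.97)–(0, 1.3374, 1.16786)  len=0.8507
  (v6,v0,v8) [+--] → (0, 1.3374, -1.16786)–(-0.827327, 1.3374, -0.97)  len=0.8507
  (v6,v8,v7) [+-+] → (-0.827327, 1.3374, -0.97)–(-0.827327, 1.3374, -0.381022)  len=0.5890
  (v7,v8,v9) [+--] → (-0.827327, 1.3374, -0.381022)–(-0.827327, 1.3374, 0.97)  len=1.3510
  (v7,v9,v3) [+--] → (-0.827327, 1.3374, 0.97)–(0, 1.3374, 1.16786)  len=0.8507

Chained into 1 loop(s):
  loop 1: 8 segments, perimeter = 7.2826
Total perimeter = 7.283

loops=1 perimeter=7.283


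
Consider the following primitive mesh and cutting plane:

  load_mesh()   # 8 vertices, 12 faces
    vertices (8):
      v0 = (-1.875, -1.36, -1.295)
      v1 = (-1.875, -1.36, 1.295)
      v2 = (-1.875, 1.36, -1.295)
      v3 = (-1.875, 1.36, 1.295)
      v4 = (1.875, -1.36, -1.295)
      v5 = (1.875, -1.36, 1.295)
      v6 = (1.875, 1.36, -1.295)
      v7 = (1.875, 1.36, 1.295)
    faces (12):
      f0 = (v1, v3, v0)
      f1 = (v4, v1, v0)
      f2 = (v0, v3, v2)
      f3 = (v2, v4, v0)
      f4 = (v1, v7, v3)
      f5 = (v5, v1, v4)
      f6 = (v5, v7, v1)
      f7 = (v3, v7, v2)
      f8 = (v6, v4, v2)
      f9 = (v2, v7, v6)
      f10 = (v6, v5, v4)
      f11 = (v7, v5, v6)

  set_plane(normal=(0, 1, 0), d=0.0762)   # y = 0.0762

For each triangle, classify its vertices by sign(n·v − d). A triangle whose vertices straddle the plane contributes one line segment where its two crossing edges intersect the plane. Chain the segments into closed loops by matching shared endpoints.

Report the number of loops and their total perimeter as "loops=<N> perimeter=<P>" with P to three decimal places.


Straddling triangles (8 of 12):
  (v1,v3,v0) [-+-] → (-1.875, 0.0762, 1.295)–(-1.875, 0.0762, 0.0725581)  len=1.2224
  (v0,v3,v2) [-++] → (-1.875, 0.0762, 0.0725581)–(-1.875, 0.0762, -1.295)  len=1.3676
  (v2,v4,v0) [+--] → (-0.105055, 0.0762, -1.295)–(-1.875, 0.0762, -1.295)  len=1.7699
  (v1,v7,v3) [-++] → (0.105055, 0.0762, 1.295)–(-1.875, 0.0762, 1.295)  len=1.9801
  (v5,v7,v1) [-+-] → (1.875, 0.0762, 1.295)–(0.105055, 0.0762, 1.295)  len=1.7699
  (v6,v4,v2) [+-+] → (1.875, 0.0762, -1.295)–(-0.105055, 0.0762, -1.295)  len=1.9801
  (v6,v5,v4) [+--] → (1.875, 0.0762, -0.0725581)–(1.875, 0.0762, -1.295)  len=1.2224
  (v7,v5,v6) [+-+] → (1.875, 0.0762, 1.295)–(1.875, 0.0762, -0.0725581)  len=1.3676

Chained into 1 loop(s):
  loop 1: 8 segments, perimeter = 12.6800
Total perimeter = 12.680

loops=1 perimeter=12.680
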